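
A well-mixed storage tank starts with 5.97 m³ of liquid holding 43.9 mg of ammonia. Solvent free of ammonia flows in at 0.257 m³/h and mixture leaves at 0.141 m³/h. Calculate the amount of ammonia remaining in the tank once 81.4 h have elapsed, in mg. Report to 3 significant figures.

Total volume: dV/dt = Q_in − Q_out = 0.11600 m³/h, so V(t) = 5.97 + 0.11600 t and V(81.4) = 15.412 m³.
Solute balance: dm/dt = 0 − Q_out C = −Q_out m/V(t).
Separate: dm/m = −Q_out dt/V(t) ⇒ ln(m/m₀) = −(Q_out/(Q_in−Q_out)) ln(V/V₀).
m = m₀ (V₀/V)^(Q_out/(Q_in−Q_out)) = 43.9 × (5.97/15.412)^(1.2155) = 13.861 mg.

13.9 mg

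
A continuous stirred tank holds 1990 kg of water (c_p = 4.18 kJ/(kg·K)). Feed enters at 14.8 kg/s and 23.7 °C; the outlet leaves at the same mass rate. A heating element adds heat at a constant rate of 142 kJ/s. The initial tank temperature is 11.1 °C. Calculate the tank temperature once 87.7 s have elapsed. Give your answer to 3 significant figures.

18.2 °C

First-law balance (no shaft work): M c_p dT/dt = ṁ c_p (T_in − T) + 142.
τ = M/ṁ = 134.46 s; T_ss = T_in + Q̇/(ṁ c_p) = 23.7 + 142/(14.8·4.18) = 25.995 °C.
T approaches T_ss exponentially: T(t) = T_ss + (T₀ − T_ss) e^(−t/τ).
T(87.7) = 25.995 + (-14.895)·e^(−87.7/134.46) = 25.995 + (-14.895)·0.52088 = 18.237 °C.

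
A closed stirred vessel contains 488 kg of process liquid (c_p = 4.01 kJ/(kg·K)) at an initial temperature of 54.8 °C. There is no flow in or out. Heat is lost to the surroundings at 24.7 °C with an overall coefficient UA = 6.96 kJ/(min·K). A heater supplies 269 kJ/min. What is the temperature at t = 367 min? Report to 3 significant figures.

61.0 °C

Lumped-capacitance energy balance: M c_p dT/dt = UA(T_amb − T) + Q̇.
dT/dt = (T_ss − T)/τ with T_ss = T_amb + Q̇/UA = 24.7 + 269/6.96 = 63.349 °C, τ = M c_p/UA = 488·4.01/6.96 = 281.16 min.
Integrating: T(t) = T_ss + (T₀ − T_ss) e^(−t/τ).
T(367) = 63.349 + (-8.5494)·0.27109 = 61.032 °C.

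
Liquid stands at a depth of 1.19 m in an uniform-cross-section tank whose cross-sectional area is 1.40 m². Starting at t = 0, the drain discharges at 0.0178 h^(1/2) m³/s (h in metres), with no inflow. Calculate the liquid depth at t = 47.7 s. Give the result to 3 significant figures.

A dh/dt = −Q_out = −0.0178 √h.
This is separable: 2 d(√h)/dt = −0.0178/A, so √h = √h₀ − (0.0178/(2A)) t.
√h = √1.19 − 0.0178·47.7/(2·1.40) = 1.0909 − 0.30324 = 0.78764.
h = 0.78764² = 0.62037 m.

0.620 m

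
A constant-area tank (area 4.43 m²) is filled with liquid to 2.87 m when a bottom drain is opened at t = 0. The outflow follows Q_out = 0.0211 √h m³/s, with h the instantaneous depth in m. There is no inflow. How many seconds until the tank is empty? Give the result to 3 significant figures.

711 s

A dh/dt = −Q_out = −0.0211 √h.
∫ h^(−1/2) dh = −(0.0211/A) ∫ dt, giving 2√h = 2√h₀ − (0.0211/A) t.
Set h = 0: 2√h₀ = (0.0211/A) t_empty ⇒ t_empty = 2A√h₀/0.0211.
t_empty = 2·4.43·√2.87/0.0211 = 8.8600·1.6941/0.0211 = 711.36 s.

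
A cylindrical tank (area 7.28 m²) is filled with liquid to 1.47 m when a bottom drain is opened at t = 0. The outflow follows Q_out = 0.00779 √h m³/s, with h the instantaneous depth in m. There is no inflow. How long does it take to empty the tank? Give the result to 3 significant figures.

2270 s

With no inflow, A dh/dt = −0.00779 √h.
This is separable: 2 d(√h)/dt = −0.00779/A, so √h = √h₀ − (0.00779/(2A)) t.
Tank is empty when √h = 0: t_empty = 2A√h₀/0.00779.
t_empty = 2·7.28·√1.47/0.00779 = 14.560·1.2124/0.00779 = 2266.1 s.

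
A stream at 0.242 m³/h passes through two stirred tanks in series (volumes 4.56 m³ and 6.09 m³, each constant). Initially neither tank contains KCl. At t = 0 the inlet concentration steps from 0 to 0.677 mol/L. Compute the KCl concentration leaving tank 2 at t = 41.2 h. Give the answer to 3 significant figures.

0.379 mol/L

Each tank obeys Vᵢ dCᵢ/dt = Q(Cᵢ₋₁ − Cᵢ), so τᵢ = Vᵢ/Q.
τ₁ = 4.56/0.242 = 18.843 h; τ₂ = 6.09/0.242 = 25.165 h.
Tank 1: C₁ = C_in(1 − e^(−t/τ₁)). Tank 2 (τ₁ ≠ τ₂): C₂ = C_in[1 − (τ₁ e^(−t/τ₁) − τ₂ e^(−t/τ₂))/(τ₁ − τ₂)].
At t = 41.2: e^(−t/τ₁) = 0.11231, e^(−t/τ₂) = 0.19453.
C₂ = 0.677·[1 − (18.843·0.11231 − 25.165·0.19453)/(-6.3223)] = 0.677·0.56043 = 0.37941 mol/L.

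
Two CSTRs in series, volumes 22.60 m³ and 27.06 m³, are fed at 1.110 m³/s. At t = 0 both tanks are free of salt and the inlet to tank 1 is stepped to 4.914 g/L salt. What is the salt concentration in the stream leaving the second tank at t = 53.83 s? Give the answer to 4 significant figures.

Time constants: τᵢ = Vᵢ/Q for each well-mixed tank.
τ₁ = 22.60/1.110 = 20.3604 s; τ₂ = 27.06/1.110 = 24.3784 s.
Solving the cascade with C₁(0)=C₂(0)=0 gives C₂(t) = C_in[1 − (τ₁ e^(−t/τ₁) − τ₂ e^(−t/τ₂))/(τ₁ − τ₂)].
At t = 53.83: e^(−t/τ₁) = 0.0710861, e^(−t/τ₂) = 0.109909.
C₂ = 4.914·[1 − (20.3604·0.0710861 − 24.3784·0.109909)/(-4.01802)] = 4.914·0.693366 = 3.40720 g/L.

3.407 g/L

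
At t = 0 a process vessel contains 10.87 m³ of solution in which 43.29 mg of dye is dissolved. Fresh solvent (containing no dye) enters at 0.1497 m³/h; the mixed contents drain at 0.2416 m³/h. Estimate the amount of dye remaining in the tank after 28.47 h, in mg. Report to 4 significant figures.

Total volume: dV/dt = Q_in − Q_out = -0.0919000 m³/h, so V(t) = 10.87 − 0.0919000 t and V(28.47) = 8.25361 m³.
Species balance (pure solvent in): dm/dt = −Q_out · m/V(t).
dm/m = −Q_out dt/(V₀ − 0.0919000 t); integrating gives ln(m/m₀) = −(Q_out/(Q_in−Q_out)) ln(V/V₀).
m = m₀ (V₀/V)^(Q_out/(Q_in−Q_out)) = 43.29 × (10.87/8.25361)^(-2.62894) = 20.9896 mg.

20.99 mg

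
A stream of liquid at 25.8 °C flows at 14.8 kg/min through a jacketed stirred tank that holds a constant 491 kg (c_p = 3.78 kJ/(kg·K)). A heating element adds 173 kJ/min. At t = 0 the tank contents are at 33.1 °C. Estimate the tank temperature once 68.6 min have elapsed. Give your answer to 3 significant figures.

Energy balance: M c_p dT/dt = ṁ c_p (T_in − T) + 173.
τ = M/ṁ = 33.176 min; T_ss = T_in + Q̇/(ṁ c_p) = 25.8 + 173/(14.8·3.78) = 28.892 °C.
T approaches T_ss exponentially: T(t) = T_ss + (T₀ − T_ss) e^(−t/τ).
T(68.6) = 28.892 + (4.2076)·e^(−68.6/33.176) = 28.892 + (4.2076)·0.12647 = 29.425 °C.

29.4 °C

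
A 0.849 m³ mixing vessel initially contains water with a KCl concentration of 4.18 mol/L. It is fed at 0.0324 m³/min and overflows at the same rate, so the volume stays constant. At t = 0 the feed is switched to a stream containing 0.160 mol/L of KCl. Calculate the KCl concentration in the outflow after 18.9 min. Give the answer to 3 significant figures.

Mass balance on the solute (V constant): V dC/dt = Q(C_in − C).
So dC/dt = (C_in − C)/τ with τ = V/Q = 0.849/0.0324 = 26.204 min.
Integrating: C(t) = C_in + (C₀ − C_in) e^(−t/τ).
C(18.9) = 0.160 + (4.18 − 0.160)·e^(−18.9/26.204) = 0.160 + (4.0200)·0.48613 = 2.1143 mol/L.

2.11 mol/L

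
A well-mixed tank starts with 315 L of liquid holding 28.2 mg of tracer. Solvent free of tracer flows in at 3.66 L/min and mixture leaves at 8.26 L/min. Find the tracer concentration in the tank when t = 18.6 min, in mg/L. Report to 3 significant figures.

Total volume: dV/dt = Q_in − Q_out = -4.6000 L/min, so V(t) = 315 − 4.6000 t and V(18.6) = 229.44 L.
Species balance (pure solvent in): dm/dt = −Q_out · m/V(t).
dm/m = −Q_out dt/(V₀ − 4.6000 t); integrating gives ln(m/m₀) = −(Q_out/(Q_in−Q_out)) ln(V/V₀).
m = m₀ (V₀/V)^(Q_out/(Q_in−Q_out)) = 28.2 × (315/229.44)^(-1.7957) = 15.962 mg.
C = m/V = 15.962/229.44 = 0.069570 mg/L.

0.0696 mg/L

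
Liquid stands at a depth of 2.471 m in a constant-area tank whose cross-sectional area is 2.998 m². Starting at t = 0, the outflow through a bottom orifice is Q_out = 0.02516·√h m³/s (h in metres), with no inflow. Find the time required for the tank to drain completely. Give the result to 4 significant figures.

374.6 s

A dh/dt = −Q_out = −0.02516 √h.
Separate and integrate: 2(√h − √h₀) = −(0.02516/A) t.
Set h = 0: 2√h₀ = (0.02516/A) t_empty ⇒ t_empty = 2A√h₀/0.02516.
t_empty = 2·2.998·√2.471/0.02516 = 5.99600·1.57194/0.02516 = 374.617 s.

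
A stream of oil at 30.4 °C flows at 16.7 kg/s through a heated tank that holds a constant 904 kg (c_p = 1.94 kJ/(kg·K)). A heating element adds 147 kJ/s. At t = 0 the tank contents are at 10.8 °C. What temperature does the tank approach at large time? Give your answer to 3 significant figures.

34.9 °C

M c_p dT/dt = ṁ c_p (T_in − T) + Q̇.
At steady state dT/dt = 0 ⇒ T_ss = T_in + Q̇/(ṁ c_p) = 30.4 + 147/(16.7·1.94) = 34.937 °C.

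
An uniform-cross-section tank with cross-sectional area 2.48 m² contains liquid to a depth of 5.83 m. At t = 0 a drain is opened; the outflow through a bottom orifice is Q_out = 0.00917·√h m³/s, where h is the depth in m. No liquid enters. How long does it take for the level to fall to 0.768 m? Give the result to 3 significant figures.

832 s

Volume balance on the tank: A dh/dt = −0.00917 √h.
Separate and integrate: 2(√h − √h₀) = −(0.00917/A) t.
t = 2A(√h₀ − √h)/0.00917 = 2·2.48·(√5.83 − √0.768)/0.00917
  = 4.9600 × (2.4145 − 0.87636) / 0.00917 = 831.99 s.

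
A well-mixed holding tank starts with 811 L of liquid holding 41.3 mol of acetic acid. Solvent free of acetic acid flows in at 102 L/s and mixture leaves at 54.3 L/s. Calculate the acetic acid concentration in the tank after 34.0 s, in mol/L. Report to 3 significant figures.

Let m(t) be the amount of acetic acid. Volume: V(t) = V₀ + (Q_in − Q_out) t = 811 + 47.700 t; V(34.0) = 2432.8 L.
Species balance (pure solvent in): dm/dt = −Q_out · m/V(t).
dm/m = −Q_out dt/(V₀ + 47.700 t); integrating gives ln(m/m₀) = −(Q_out/(Q_in−Q_out)) ln(V/V₀).
m = m₀ (V₀/V)^(Q_out/(Q_in−Q_out)) = 41.3 × (811/2432.8)^(1.1384) = 11.826 mol.
C = m/V = 11.826/2432.8 = 0.0048612 mol/L.

0.00486 mol/L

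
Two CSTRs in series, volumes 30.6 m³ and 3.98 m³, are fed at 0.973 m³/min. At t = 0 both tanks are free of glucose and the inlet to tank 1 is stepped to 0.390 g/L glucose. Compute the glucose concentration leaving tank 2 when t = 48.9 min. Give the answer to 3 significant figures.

Time constants: τᵢ = Vᵢ/Q for each well-mixed tank.
τ₁ = 30.6/0.973 = 31.449 min; τ₂ = 3.98/0.973 = 4.0904 min.
Solving the cascade with C₁(0)=C₂(0)=0 gives C₂(t) = C_in[1 − (τ₁ e^(−t/τ₁) − τ₂ e^(−t/τ₂))/(τ₁ − τ₂)].
At t = 48.9: e^(−t/τ₁) = 0.21121, e^(−t/τ₂) = 6.4290e-06.
C₂ = 0.390·[1 − (31.449·0.21121 − 4.0904·6.4290e-06)/(27.359)] = 0.390·0.75721 = 0.29531 g/L.

0.295 g/L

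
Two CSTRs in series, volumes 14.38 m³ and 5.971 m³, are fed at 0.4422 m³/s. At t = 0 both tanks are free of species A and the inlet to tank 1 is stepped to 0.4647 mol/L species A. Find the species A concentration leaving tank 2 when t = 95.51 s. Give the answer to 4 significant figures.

0.4228 mol/L

Each tank obeys Vᵢ dCᵢ/dt = Q(Cᵢ₋₁ − Cᵢ), so τᵢ = Vᵢ/Q.
τ₁ = 14.38/0.4422 = 32.5192 s; τ₂ = 5.971/0.4422 = 13.5029 s.
Tank 1: C₁ = C_in(1 − e^(−t/τ₁)). Tank 2 (τ₁ ≠ τ₂): C₂ = C_in[1 − (τ₁ e^(−t/τ₁) − τ₂ e^(−t/τ₂))/(τ₁ − τ₂)].
At t = 95.51: e^(−t/τ₁) = 0.0530229, e^(−t/τ₂) = 0.000847454.
C₂ = 0.4647·[1 − (32.5192·0.0530229 − 13.5029·0.000847454)/(19.0163)] = 0.4647·0.909929 = 0.422844 mol/L.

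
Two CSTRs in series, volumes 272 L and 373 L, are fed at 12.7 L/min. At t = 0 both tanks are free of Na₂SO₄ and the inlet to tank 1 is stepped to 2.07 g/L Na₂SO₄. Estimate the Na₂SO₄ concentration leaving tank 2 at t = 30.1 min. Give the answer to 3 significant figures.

0.694 g/L

Each tank obeys Vᵢ dCᵢ/dt = Q(Cᵢ₋₁ − Cᵢ), so τᵢ = Vᵢ/Q.
τ₁ = 272/12.7 = 21.417 min; τ₂ = 373/12.7 = 29.370 min.
Tank 1: C₁ = C_in(1 − e^(−t/τ₁)). Tank 2 (τ₁ ≠ τ₂): C₂ = C_in[1 − (τ₁ e^(−t/τ₁) − τ₂ e^(−t/τ₂))/(τ₁ − τ₂)].
At t = 30.1: e^(−t/τ₁) = 0.24527, e^(−t/τ₂) = 0.35885.
C₂ = 2.07·[1 − (21.417·0.24527 − 29.370·0.35885)/(-7.9528)] = 2.07·0.33527 = 0.69400 g/L.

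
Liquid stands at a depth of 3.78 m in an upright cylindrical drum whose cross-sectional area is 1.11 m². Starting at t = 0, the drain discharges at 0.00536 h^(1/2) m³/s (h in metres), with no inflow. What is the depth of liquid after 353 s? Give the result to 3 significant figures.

1.19 m

Mass balance (ρ constant): A dh/dt = −0.00536 √h.
∫ h^(−1/2) dh = −(0.00536/A) ∫ dt, giving 2√h = 2√h₀ − (0.00536/A) t.
√h = √3.78 − 0.00536·353/(2·1.11) = 1.9442 − 0.85229 = 1.0919.
h = 1.0919² = 1.1923 m.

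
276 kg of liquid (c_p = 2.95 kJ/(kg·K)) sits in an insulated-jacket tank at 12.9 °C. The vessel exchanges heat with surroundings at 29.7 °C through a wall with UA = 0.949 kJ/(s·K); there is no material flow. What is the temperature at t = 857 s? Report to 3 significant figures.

23.5 °C

Lumped-capacitance energy balance: M c_p dT/dt = UA(T_amb − T).
dT/dt = (T_ss − T)/τ with T_ss = T_amb = 29.700 °C, τ = M c_p/UA = 276·2.95/0.949 = 857.96 s.
T approaches T_ss exponentially: T(t) = T_ss + (T₀ − T_ss) e^(−t/τ).
T(857) = 29.700 + (-16.800)·0.36829 = 23.513 °C.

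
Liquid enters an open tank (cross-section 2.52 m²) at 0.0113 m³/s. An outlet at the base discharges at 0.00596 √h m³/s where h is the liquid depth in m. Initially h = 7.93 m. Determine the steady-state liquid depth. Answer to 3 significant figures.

A dh/dt = Q_in − 0.00596 √h. Steady state requires inflow = outflow:
Q_in = 0.00596 √h_ss ⇒ √h_ss = 0.0113/0.00596 = 1.8960.
h_ss = 1.8960² = 3.5947 m. (Since h₀ = 7.93 m > h_ss, the level will fall toward this value.)

3.59 m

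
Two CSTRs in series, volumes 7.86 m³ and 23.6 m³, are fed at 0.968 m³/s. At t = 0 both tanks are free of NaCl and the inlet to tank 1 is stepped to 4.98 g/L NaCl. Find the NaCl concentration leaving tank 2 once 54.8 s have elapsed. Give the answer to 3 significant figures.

Each tank obeys Vᵢ dCᵢ/dt = Q(Cᵢ₋₁ − Cᵢ), so τᵢ = Vᵢ/Q.
τ₁ = 7.86/0.968 = 8.1198 s; τ₂ = 23.6/0.968 = 24.380 s.
Tank 1: C₁ = C_in(1 − e^(−t/τ₁)). Tank 2 (τ₁ ≠ τ₂): C₂ = C_in[1 − (τ₁ e^(−t/τ₁) − τ₂ e^(−t/τ₂))/(τ₁ − τ₂)].
At t = 54.8: e^(−t/τ₁) = 0.0011722, e^(−t/τ₂) = 0.10564.
C₂ = 4.98·[1 − (8.1198·0.0011722 − 24.380·0.10564)/(-16.260)] = 4.98·0.84219 = 4.1941 g/L.

4.19 g/L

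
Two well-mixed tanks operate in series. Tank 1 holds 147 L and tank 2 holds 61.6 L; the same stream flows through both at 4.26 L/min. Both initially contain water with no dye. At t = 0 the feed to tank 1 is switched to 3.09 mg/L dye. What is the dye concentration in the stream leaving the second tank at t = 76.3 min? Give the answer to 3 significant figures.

Time constants: τᵢ = Vᵢ/Q for each well-mixed tank.
τ₁ = 147/4.26 = 34.507 min; τ₂ = 61.6/4.26 = 14.460 min.
Tank 1: C₁ = C_in(1 − e^(−t/τ₁)). Tank 2 (τ₁ ≠ τ₂): C₂ = C_in[1 − (τ₁ e^(−t/τ₁) − τ₂ e^(−t/τ₂))/(τ₁ − τ₂)].
At t = 76.3: e^(−t/τ₁) = 0.10958, e^(−t/τ₂) = 0.0051098.
C₂ = 3.09·[1 − (34.507·0.10958 − 14.460·0.0051098)/(20.047)] = 3.09·0.81507 = 2.5186 mg/L.

2.52 mg/L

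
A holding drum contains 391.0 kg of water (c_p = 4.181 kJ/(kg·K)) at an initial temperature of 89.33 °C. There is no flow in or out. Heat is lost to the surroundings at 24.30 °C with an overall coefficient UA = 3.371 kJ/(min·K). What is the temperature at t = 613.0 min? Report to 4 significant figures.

Lumped-capacitance energy balance: M c_p dT/dt = UA(T_amb − T).
dT/dt = (T_ss − T)/τ with T_ss = T_amb = 24.3000 °C, τ = M c_p/UA = 391.0·4.181/3.371 = 484.951 min.
Integrating: T(t) = T_ss + (T₀ − T_ss) e^(−t/τ).
T(613.0) = 24.3000 + (65.0300)·0.282509 = 42.6716 °C.

42.67 °C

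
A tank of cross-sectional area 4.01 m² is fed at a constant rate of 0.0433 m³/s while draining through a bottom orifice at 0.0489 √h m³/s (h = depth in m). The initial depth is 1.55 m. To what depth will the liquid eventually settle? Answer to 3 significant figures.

0.784 m

Unsteady balance on liquid volume: A dh/dt = Q_in − 0.0489 √h. At steady state dh/dt = 0:
Q_in = 0.0489 √h_ss ⇒ √h_ss = 0.0433/0.0489 = 0.88548.
h_ss = 0.88548² = 0.78408 m. (Since h₀ = 1.55 m > h_ss, the level will fall toward this value.)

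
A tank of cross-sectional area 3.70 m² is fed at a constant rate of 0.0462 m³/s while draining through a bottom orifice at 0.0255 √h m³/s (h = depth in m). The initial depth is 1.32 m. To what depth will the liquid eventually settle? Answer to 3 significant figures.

3.28 m

Level balance: A dh/dt = 0.0462 − 0.0255 √h. Setting dh/dt = 0:
Q_in = 0.0255 √h_ss ⇒ √h_ss = 0.0462/0.0255 = 1.8118.
h_ss = 1.8118² = 3.2825 m. (Since h₀ = 1.32 m < h_ss, the level will rise toward this value.)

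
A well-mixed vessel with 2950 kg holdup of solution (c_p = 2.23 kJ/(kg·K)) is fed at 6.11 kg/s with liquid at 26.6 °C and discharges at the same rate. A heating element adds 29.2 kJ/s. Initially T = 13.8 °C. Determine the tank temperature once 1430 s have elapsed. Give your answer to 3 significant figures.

28.0 °C

M c_p dT/dt = ṁ c_p (T_in − T) + Q̇.
τ = M/ṁ = 482.82 s; T_ss = T_in + Q̇/(ṁ c_p) = 26.6 + 29.2/(6.11·2.23) = 28.743 °C.
T approaches T_ss exponentially: T(t) = T_ss + (T₀ − T_ss) e^(−t/τ).
T(1430) = 28.743 + (-14.943)·e^(−1430/482.82) = 28.743 + (-14.943)·0.051726 = 27.970 °C.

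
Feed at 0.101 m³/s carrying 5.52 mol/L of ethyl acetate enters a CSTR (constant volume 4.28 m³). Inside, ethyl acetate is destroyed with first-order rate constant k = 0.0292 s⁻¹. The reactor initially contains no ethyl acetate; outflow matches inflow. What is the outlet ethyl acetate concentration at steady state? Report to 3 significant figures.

2.47 mol/L

Species balance: V dC/dt = Q C_in − Q C − k V C.
Steady state (dC/dt = 0): C_ss = Q C_in/(Q + kV) = C_in/(1 + kV/Q).
C_ss = 0.101·5.52/(0.101 + 0.0292·4.28) = 0.55752/0.22598 = 2.4672 mol/L.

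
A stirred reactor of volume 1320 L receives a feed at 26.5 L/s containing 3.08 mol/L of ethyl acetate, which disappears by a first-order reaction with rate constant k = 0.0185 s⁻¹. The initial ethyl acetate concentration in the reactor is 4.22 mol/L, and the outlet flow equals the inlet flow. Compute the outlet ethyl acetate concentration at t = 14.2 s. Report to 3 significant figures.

Accumulation = in − out − consumed: V dC/dt = Q C_in − Q C − k V C.
dC/dt = (Q/V) C_in − (Q/V + k) C; effective rate a = Q/V + k = 0.020076 + 0.0185 = 0.038576 s⁻¹.
C_ss = Q C_in/(Q + kV) = 1.6029 mol/L; C(t) = C_ss + (C₀ − C_ss) e^(−a t).
C(14.2) = 1.6029 + (2.6171)·e^(−0.038576·14.2) = 1.6029 + (2.6171)·0.57823 = 3.1162 mol/L.

3.12 mol/L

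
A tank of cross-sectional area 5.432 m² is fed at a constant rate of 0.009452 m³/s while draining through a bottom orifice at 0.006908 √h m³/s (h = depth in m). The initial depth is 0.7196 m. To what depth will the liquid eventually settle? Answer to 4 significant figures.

A dh/dt = Q_in − 0.006908 √h. Steady state requires inflow = outflow:
Q_in = 0.006908 √h_ss ⇒ √h_ss = 0.009452/0.006908 = 1.36827.
h_ss = 1.36827² = 1.87216 m. (Since h₀ = 0.7196 m < h_ss, the level will rise toward this value.)

1.872 m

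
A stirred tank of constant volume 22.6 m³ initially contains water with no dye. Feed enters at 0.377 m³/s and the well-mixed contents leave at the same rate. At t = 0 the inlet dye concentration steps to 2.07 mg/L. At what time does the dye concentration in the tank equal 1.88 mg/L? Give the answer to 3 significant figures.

Species balance: V dC/dt = Q(C_in − C) ⇒ τ = V/Q = 59.947 s.
C(t) = C_in + (C₀ − C_in) e^(−t/τ). Set C = 1.88 and solve for t:
e^(−t/τ) = (C − C_in)/(C₀ − C_in) = (1.88 − 2.07)/(0 − 2.07) = 0.091787
t = −τ ln(…) = 59.947 × 2.3883 = 143.17 s.

143 s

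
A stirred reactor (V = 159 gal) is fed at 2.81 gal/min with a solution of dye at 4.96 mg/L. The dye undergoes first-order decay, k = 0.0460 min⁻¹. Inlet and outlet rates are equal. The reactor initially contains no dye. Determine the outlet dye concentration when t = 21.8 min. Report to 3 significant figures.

1.03 mg/L

V dC/dt = Q(C_in − C) − k V C.
This is linear with rate a = Q/V + k = 0.063673 min⁻¹.
C_ss = Q C_in/(Q + kV) = 1.3767 mg/L; C(t) = C_ss + (C₀ − C_ss) e^(−a t).
C(21.8) = 1.3767 + (-1.3767)·e^(−0.063673·21.8) = 1.3767 + (-1.3767)·0.24956 = 1.0331 mg/L.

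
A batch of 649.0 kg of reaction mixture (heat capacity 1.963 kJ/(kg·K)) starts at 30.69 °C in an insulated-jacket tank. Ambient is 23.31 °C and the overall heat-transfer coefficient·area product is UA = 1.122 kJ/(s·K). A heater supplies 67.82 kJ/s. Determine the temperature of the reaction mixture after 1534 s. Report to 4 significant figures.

Lumped-capacitance energy balance: M c_p dT/dt = UA(T_amb − T) + Q̇.
dT/dt = (T_ss − T)/τ with T_ss = T_amb + Q̇/UA = 23.31 + 67.82/1.122 = 83.7556 °C, τ = M c_p/UA = 649.0·1.963/1.122 = 1135.46 s.
T approaches T_ss exponentially: T(t) = T_ss + (T₀ − T_ss) e^(−t/τ).
T(1534) = 83.7556 + (-53.0656)·0.258983 = 70.0125 °C.

70.01 °C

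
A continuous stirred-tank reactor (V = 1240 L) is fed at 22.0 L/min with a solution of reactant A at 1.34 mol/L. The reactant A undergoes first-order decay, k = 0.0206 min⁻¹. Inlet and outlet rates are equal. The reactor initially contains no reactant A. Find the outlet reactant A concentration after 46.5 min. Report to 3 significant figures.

Accumulation = in − out − consumed: V dC/dt = Q C_in − Q C − k V C.
This is linear with rate a = Q/V + k = 0.038342 min⁻¹.
C_ss = Q C_in/(Q + kV) = 0.62006 mol/L; C(t) = C_ss + (C₀ − C_ss) e^(−a t).
C(46.5) = 0.62006 + (-0.62006)·e^(−0.038342·46.5) = 0.62006 + (-0.62006)·0.16815 = 0.51579 mol/L.

0.516 mol/L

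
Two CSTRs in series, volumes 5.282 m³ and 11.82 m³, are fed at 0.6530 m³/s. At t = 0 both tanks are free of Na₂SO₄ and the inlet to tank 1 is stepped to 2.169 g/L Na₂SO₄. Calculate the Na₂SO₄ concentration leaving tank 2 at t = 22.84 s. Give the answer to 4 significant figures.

1.163 g/L

Time constants: τᵢ = Vᵢ/Q for each well-mixed tank.
τ₁ = 5.282/0.6530 = 8.08882 s; τ₂ = 11.82/0.6530 = 18.1011 s.
Tank 1: C₁ = C_in(1 − e^(−t/τ₁)). Tank 2 (τ₁ ≠ τ₂): C₂ = C_in[1 − (τ₁ e^(−t/τ₁) − τ₂ e^(−t/τ₂))/(τ₁ − τ₂)].
At t = 22.84: e^(−t/τ₁) = 0.0593888, e^(−t/τ₂) = 0.283143.
C₂ = 2.169·[1 − (8.08882·0.0593888 − 18.1011·0.283143)/(-10.0123)] = 2.169·0.536088 = 1.16277 g/L.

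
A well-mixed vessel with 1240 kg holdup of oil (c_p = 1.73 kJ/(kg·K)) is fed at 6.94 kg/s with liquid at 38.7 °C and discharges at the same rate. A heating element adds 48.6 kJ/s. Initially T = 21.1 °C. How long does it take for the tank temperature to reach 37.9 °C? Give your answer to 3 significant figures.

M c_p dT/dt = ṁ c_p (T_in − T) + Q̇.
τ = M/ṁ = 178.67 s; T_ss = T_in + Q̇/(ṁ c_p) = 42.748 °C.
T(t) = T_ss + (T₀ − T_ss) e^(−t/τ). Set T = 37.9:
e^(−t/τ) = (37.9 − 42.748)/(21.1 − 42.748) = 0.22394
t = −178.67 · ln(0.22394) = 267.36 s.

267 s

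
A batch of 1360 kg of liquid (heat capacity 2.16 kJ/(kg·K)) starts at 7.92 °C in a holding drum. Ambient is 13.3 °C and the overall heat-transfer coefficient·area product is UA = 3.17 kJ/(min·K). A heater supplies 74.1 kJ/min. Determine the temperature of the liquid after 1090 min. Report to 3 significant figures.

M c_p dT/dt = −UA(T − T_amb) + Q̇.
dT/dt = (T_ss − T)/τ with T_ss = T_amb + Q̇/UA = 13.3 + 74.1/3.17 = 36.675 °C, τ = M c_p/UA = 1360·2.16/3.17 = 926.69 min.
This is linear first-order; T(t) = T_ss + (T₀ − T_ss) e^(−t/τ).
T(1090) = 36.675 + (-28.755)·0.30844 = 27.806 °C.

27.8 °C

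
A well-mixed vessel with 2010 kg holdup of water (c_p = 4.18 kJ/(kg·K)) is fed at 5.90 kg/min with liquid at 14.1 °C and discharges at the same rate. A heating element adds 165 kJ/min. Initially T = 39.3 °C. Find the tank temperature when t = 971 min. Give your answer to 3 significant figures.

Heat balance on the well-mixed liquid: M c_p dT/dt = ṁ c_p (T_in − T) + 165.
Rearrange: dT/dt = (T_ss − T)/τ with τ = M/ṁ = 340.68 min and T_ss = T_in + Q̇/(ṁ c_p) = 20.790 °C.
Integrating: T(t) = T_ss + (T₀ − T_ss) e^(−t/τ).
T(971) = 20.790 + (18.510)·e^(−971/340.68) = 20.790 + (18.510)·0.057833 = 21.861 °C.

21.9 °C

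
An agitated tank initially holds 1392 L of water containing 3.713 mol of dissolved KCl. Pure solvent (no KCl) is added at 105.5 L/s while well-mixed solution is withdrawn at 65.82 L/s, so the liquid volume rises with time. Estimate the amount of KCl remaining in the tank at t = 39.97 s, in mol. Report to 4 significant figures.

1.052 mol

Let m(t) be the amount of KCl. Volume: V(t) = V₀ + (Q_in − Q_out) t = 1392 + 39.6800 t; V(39.97) = 2978.01 L.
Species balance (pure solvent in): dm/dt = −Q_out · m/V(t).
dm/m = −Q_out dt/(V₀ + 39.6800 t); integrating gives ln(m/m₀) = −(Q_out/(Q_in−Q_out)) ln(V/V₀).
m = m₀ (V₀/V)^(Q_out/(Q_in−Q_out)) = 3.713 × (1392/2978.01)^(1.65877) = 1.05161 mol.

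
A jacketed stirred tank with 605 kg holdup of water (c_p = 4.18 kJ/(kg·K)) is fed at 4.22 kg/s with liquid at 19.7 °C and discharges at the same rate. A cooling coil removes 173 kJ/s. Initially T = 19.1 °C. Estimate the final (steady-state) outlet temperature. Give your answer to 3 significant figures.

M c_p dT/dt = ṁ c_p (T_in − T) − Q̇.
At steady state dT/dt = 0 ⇒ T_ss = T_in − Q̇/(ṁ c_p) = 19.7 − 173/(4.22·4.18) = 9.8925 °C.

9.89 °C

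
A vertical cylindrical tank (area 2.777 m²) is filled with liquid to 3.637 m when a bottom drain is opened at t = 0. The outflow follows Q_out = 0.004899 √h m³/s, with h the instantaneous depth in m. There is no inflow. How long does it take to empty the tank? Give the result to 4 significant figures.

Volume balance on the tank: A dh/dt = −0.004899 √h.
Separate and integrate: 2(√h − √h₀) = −(0.004899/A) t.
Set h = 0: 2√h₀ = (0.004899/A) t_empty ⇒ t_empty = 2A√h₀/0.004899.
t_empty = 2·2.777·√3.637/0.004899 = 5.55400·1.90709/0.004899 = 2162.07 s.

2162 s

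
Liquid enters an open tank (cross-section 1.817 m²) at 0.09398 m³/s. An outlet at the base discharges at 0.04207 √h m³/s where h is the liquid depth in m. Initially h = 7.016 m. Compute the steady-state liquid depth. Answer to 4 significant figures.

4.990 m

Level balance: A dh/dt = 0.09398 − 0.04207 √h. Setting dh/dt = 0:
Q_in = 0.04207 √h_ss ⇒ √h_ss = 0.09398/0.04207 = 2.23390.
h_ss = 2.23390² = 4.99029 m. (Since h₀ = 7.016 m > h_ss, the level will fall toward this value.)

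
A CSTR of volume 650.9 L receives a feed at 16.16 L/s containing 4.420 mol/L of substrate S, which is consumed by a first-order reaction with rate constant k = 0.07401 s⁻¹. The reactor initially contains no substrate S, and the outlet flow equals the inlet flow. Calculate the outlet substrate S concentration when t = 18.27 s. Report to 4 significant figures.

0.9278 mol/L

Species balance: V dC/dt = Q C_in − Q C − k V C.
This is linear with rate a = Q/V + k = 0.0988372 s⁻¹.
C_ss = Q C_in/(Q + kV) = 1.11027 mol/L; C(t) = C_ss + (C₀ − C_ss) e^(−a t).
C(18.27) = 1.11027 + (-1.11027)·e^(−0.0988372·18.27) = 1.11027 + (-1.11027)·0.164350 = 0.927798 mol/L.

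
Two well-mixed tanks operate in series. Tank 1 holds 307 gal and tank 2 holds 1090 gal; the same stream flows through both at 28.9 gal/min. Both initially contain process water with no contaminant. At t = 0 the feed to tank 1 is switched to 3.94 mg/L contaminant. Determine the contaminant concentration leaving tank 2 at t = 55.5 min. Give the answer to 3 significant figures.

Time constants: τᵢ = Vᵢ/Q for each well-mixed tank.
τ₁ = 307/28.9 = 10.623 min; τ₂ = 1090/28.9 = 37.716 min.
Tank 1: C₁ = C_in(1 − e^(−t/τ₁)). Tank 2 (τ₁ ≠ τ₂): C₂ = C_in[1 − (τ₁ e^(−t/τ₁) − τ₂ e^(−t/τ₂))/(τ₁ − τ₂)].
At t = 55.5: e^(−t/τ₁) = 0.0053826, e^(−t/τ₂) = 0.22958.
C₂ = 3.94·[1 − (10.623·0.0053826 − 37.716·0.22958)/(-27.093)] = 3.94·0.68252 = 2.6891 mg/L.

2.69 mg/L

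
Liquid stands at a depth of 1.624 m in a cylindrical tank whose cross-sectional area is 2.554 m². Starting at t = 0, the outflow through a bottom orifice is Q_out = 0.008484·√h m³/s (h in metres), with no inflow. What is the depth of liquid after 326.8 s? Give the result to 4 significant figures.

0.5352 m

With no inflow, A dh/dt = −0.008484 √h.
∫ h^(−1/2) dh = −(0.008484/A) ∫ dt, giving 2√h = 2√h₀ − (0.008484/A) t.
√h = √1.624 − 0.008484·326.8/(2·2.554) = 1.27436 − 0.542790 = 0.731573.
h = 0.731573² = 0.535198 m.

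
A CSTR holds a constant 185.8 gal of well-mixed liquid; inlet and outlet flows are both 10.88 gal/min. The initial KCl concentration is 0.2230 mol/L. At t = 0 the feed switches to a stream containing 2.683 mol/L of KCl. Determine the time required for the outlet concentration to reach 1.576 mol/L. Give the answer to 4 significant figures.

Unsteady species balance (constant V, well mixed): V dC/dt = Q(C_in − C), so τ = V/Q = 17.0772 min.
C(t) = C_in + (C₀ − C_in) e^(−t/τ). Set C = 1.576 and solve for t:
e^(−t/τ) = (C − C_in)/(C₀ − C_in) = (1.576 − 2.683)/(0.2230 − 2.683) = 0.450000
t = −τ ln(…) = 17.0772 × 0.798508 = 13.6363 min.

13.64 min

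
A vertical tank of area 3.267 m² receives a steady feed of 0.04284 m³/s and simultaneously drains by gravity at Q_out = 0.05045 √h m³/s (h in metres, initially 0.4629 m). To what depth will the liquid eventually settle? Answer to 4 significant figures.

Mass balance (ρ constant): A dh/dt = Q_in − 0.05045 √h. At steady state dh/dt = 0:
Q_in = 0.05045 √h_ss ⇒ √h_ss = 0.04284/0.05045 = 0.849158.
h_ss = 0.849158² = 0.721069 m. (Since h₀ = 0.4629 m < h_ss, the level will rise toward this value.)

0.7211 m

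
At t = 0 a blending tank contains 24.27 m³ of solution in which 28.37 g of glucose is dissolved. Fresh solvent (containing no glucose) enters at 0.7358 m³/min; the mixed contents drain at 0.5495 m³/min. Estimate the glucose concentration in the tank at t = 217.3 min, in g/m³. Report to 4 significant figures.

Let m(t) be the amount of glucose. Volume: V(t) = V₀ + (Q_in − Q_out) t = 24.27 + 0.186300 t; V(217.3) = 64.7530 m³.
No glucose enters, so dm/dt = −Q_out · (m/V).
Separate: dm/m = −Q_out dt/V(t) ⇒ ln(m/m₀) = −(Q_out/(Q_in−Q_out)) ln(V/V₀).
m = m₀ (V₀/V)^(Q_out/(Q_in−Q_out)) = 28.37 × (24.27/64.7530)^(2.94954) = 1.56961 g.
C = m/V = 1.56961/64.7530 = 0.0242400 g/m³.

0.02424 g/m³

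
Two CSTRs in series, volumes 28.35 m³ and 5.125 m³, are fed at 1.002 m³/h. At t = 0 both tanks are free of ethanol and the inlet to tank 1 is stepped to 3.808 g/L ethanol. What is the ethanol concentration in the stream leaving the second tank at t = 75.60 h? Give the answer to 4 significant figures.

Species balance on tank i: dCᵢ/dt = (Cᵢ₋₁ − Cᵢ)/τᵢ with τᵢ = Vᵢ/Q.
τ₁ = 28.35/1.002 = 28.2934 h; τ₂ = 5.125/1.002 = 5.11477 h.
Tank 1: C₁ = C_in(1 − e^(−t/τ₁)). Tank 2 (τ₁ ≠ τ₂): C₂ = C_in[1 − (τ₁ e^(−t/τ₁) − τ₂ e^(−t/τ₂))/(τ₁ − τ₂)].
At t = 75.60: e^(−t/τ₁) = 0.0691139, e^(−t/τ₂) = 3.80903e-07.
C₂ = 3.808·[1 − (28.2934·0.0691139 − 5.11477·3.80903e-07)/(23.1786)] = 3.808·0.915635 = 3.48674 g/L.

3.487 g/L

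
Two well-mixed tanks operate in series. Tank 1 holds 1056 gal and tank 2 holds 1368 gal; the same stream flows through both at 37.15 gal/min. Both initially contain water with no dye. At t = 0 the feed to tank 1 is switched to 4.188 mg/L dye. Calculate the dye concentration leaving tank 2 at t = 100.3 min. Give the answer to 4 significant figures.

3.399 mg/L

Species balance on tank i: dCᵢ/dt = (Cᵢ₋₁ − Cᵢ)/τᵢ with τᵢ = Vᵢ/Q.
τ₁ = 1056/37.15 = 28.4253 min; τ₂ = 1368/37.15 = 36.8237 min.
Tank 1: C₁ = C_in(1 − e^(−t/τ₁)). Tank 2 (τ₁ ≠ τ₂): C₂ = C_in[1 − (τ₁ e^(−t/τ₁) − τ₂ e^(−t/τ₂))/(τ₁ − τ₂)].
At t = 100.3: e^(−t/τ₁) = 0.0293475, e^(−t/τ₂) = 0.0656255.
C₂ = 4.188·[1 − (28.4253·0.0293475 − 36.8237·0.0656255)/(-8.39838)] = 4.188·0.811587 = 3.39893 mg/L.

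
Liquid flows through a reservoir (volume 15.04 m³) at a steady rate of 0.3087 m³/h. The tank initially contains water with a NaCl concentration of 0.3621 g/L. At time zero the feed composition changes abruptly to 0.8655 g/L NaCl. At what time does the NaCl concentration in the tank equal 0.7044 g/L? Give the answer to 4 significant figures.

Species balance: V dC/dt = Q(C_in − C) ⇒ τ = V/Q = 48.7204 h.
C(t) = C_in + (C₀ − C_in) e^(−t/τ). Set C = 0.7044 and solve for t:
e^(−t/τ) = (C − C_in)/(C₀ − C_in) = (0.7044 − 0.8655)/(0.3621 − 0.8655) = 0.320024
t = −τ ln(…) = 48.7204 × 1.13936 = 55.5101 h.

55.51 h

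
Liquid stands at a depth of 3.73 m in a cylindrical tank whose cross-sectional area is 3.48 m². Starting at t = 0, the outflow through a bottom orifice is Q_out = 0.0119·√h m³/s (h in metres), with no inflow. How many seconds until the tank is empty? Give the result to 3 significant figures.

With no inflow, A dh/dt = −0.0119 √h.
This is separable: 2 d(√h)/dt = −0.0119/A, so √h = √h₀ − (0.0119/(2A)) t.
Set h = 0: 2√h₀ = (0.0119/A) t_empty ⇒ t_empty = 2A√h₀/0.0119.
t_empty = 2·3.48·√3.73/0.0119 = 6.9600·1.9313/0.0119 = 1129.6 s.

1130 s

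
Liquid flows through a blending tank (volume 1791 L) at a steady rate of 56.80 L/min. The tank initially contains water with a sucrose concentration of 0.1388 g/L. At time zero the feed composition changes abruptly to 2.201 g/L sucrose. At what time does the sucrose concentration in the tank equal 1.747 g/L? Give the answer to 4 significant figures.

Unsteady species balance (constant V, well mixed): V dC/dt = Q(C_in − C), so τ = V/Q = 31.5317 min.
C(t) = C_in + (C₀ − C_in) e^(−t/τ). Set C = 1.747 and solve for t:
e^(−t/τ) = (C − C_in)/(C₀ − C_in) = (1.747 − 2.201)/(0.1388 − 2.201) = 0.220153
t = −τ ln(…) = 31.5317 × 1.51343 = 47.7211 min.

47.72 min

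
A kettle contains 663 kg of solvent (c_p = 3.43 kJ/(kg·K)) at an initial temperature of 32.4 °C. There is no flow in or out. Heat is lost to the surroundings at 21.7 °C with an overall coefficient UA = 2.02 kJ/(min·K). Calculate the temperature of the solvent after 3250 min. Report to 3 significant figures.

22.3 °C

M c_p dT/dt = −UA(T − T_amb).
dT/dt = (T_ss − T)/τ with T_ss = T_amb = 21.700 °C, τ = M c_p/UA = 663·3.43/2.02 = 1125.8 min.
This is linear first-order; T(t) = T_ss + (T₀ − T_ss) e^(−t/τ).
T(3250) = 21.700 + (10.700)·0.055750 = 22.297 °C.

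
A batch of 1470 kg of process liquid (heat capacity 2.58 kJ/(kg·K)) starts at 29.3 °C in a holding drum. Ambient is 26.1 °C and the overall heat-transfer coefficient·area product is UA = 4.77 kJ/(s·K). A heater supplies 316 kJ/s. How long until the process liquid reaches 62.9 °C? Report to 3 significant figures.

605 s

Energy balance: M c_p dT/dt = −UA(T − T_amb) + Q̇.
τ = M c_p/UA = 795.09 s; T_ss = T_amb + Q̇/UA = 26.1 + 316/4.77 = 92.347 °C.
T(t) = T_ss + (T₀ − T_ss)e^(−t/τ); set T = 62.9:
t = −τ ln[(T − T_ss)/(T₀ − T_ss)] = −795.09 · ln(0.46707) = 605.29 s.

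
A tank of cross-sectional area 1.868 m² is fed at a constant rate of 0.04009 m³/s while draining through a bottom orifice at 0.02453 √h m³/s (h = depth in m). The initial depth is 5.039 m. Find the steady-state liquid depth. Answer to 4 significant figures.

Mass balance (ρ constant): A dh/dt = Q_in − 0.02453 √h. At steady state dh/dt = 0:
Q_in = 0.02453 √h_ss ⇒ √h_ss = 0.04009/0.02453 = 1.63433.
h_ss = 1.63433² = 2.67102 m. (Since h₀ = 5.039 m > h_ss, the level will fall toward this value.)

2.671 m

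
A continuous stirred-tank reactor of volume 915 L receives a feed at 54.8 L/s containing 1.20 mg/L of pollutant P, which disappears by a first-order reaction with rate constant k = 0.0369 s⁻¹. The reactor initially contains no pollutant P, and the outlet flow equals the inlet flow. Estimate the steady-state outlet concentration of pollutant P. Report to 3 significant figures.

0.743 mg/L

V dC/dt = Q(C_in − C) − k V C.
At steady state: 0 = Q C_in − (Q + kV) C_ss, so C_ss = Q C_in/(Q + kV).
C_ss = 54.8·1.20/(54.8 + 0.0369·915) = 65.760/88.564 = 0.74252 mg/L.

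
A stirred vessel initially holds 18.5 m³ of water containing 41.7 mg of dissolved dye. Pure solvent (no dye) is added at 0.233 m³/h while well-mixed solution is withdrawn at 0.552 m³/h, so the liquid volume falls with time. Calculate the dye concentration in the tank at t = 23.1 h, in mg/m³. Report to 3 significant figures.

Let m(t) be the amount of dye. Volume: V(t) = V₀ + (Q_in − Q_out) t = 18.5 − 0.31900 t; V(23.1) = 11.131 m³.
No dye enters, so dm/dt = −Q_out · (m/V).
Separate: dm/m = −Q_out dt/V(t) ⇒ ln(m/m₀) = −(Q_out/(Q_in−Q_out)) ln(V/V₀).
m = m₀ (V₀/V)^(Q_out/(Q_in−Q_out)) = 41.7 × (18.5/11.131)^(-1.7304) = 17.312 mg.
C = m/V = 17.312/11.131 = 1.5553 mg/m³.

1.56 mg/m³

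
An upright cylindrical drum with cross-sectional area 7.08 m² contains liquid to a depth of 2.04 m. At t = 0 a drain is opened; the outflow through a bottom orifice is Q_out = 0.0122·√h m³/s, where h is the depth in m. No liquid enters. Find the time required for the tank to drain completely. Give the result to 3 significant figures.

A dh/dt = −Q_out = −0.0122 √h.
This is separable: 2 d(√h)/dt = −0.0122/A, so √h = √h₀ − (0.0122/(2A)) t.
Tank is empty when √h = 0: t_empty = 2A√h₀/0.0122.
t_empty = 2·7.08·√2.04/0.0122 = 14.160·1.4283/0.0122 = 1657.7 s.

1660 s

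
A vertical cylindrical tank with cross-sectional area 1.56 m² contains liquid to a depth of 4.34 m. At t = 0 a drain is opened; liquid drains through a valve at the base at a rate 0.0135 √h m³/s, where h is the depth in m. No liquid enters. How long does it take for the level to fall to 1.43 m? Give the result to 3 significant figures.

A dh/dt = −Q_out = −0.0135 √h.
∫ h^(−1/2) dh = −(0.0135/A) ∫ dt, giving 2√h = 2√h₀ − (0.0135/A) t.
t = 2A(√h₀ − √h)/0.0135 = 2·1.56·(√4.34 − √1.43)/0.0135
  = 3.1200 × (2.0833 − 1.1958) / 0.0135 = 205.10 s.

205 s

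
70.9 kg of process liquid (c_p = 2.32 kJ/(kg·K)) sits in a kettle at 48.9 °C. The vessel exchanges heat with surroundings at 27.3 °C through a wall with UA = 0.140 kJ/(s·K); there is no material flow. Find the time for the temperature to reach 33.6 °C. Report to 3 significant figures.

1450 s

First-law balance (no shaft work): M c_p dT/dt = −UA(T − T_amb).
τ = M c_p/UA = 1174.9 s; T_ss = T_amb = 27.300 °C.
T(t) = T_ss + (T₀ − T_ss)e^(−t/τ); set T = 33.6:
t = −τ ln[(T − T_ss)/(T₀ − T_ss)] = −1174.9 · ln(0.29167) = 1447.7 s.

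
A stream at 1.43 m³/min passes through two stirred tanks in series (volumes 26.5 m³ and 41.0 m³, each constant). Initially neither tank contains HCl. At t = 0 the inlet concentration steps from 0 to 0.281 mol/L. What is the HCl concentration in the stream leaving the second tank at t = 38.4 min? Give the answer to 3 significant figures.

Species balance on tank i: dCᵢ/dt = (Cᵢ₋₁ − Cᵢ)/τᵢ with τᵢ = Vᵢ/Q.
τ₁ = 26.5/1.43 = 18.531 min; τ₂ = 41.0/1.43 = 28.671 min.
Tank 1: C₁ = C_in(1 − e^(−t/τ₁)). Tank 2 (τ₁ ≠ τ₂): C₂ = C_in[1 − (τ₁ e^(−t/τ₁) − τ₂ e^(−t/τ₂))/(τ₁ − τ₂)].
At t = 38.4: e^(−t/τ₁) = 0.12591, e^(−t/τ₂) = 0.26202.
C₂ = 0.281·[1 − (18.531·0.12591 − 28.671·0.26202)/(-10.140)] = 0.281·0.48922 = 0.13747 mol/L.

0.137 mol/L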